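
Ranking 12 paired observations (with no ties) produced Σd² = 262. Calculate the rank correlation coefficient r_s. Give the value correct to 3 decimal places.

0.084

ρ = 1 − 6Σd² / [n(n²−1)] = 1 − 6×262 / (12×143)
  = 1 − 1572/1716 = 1 − 0.9161 ≈ 0.084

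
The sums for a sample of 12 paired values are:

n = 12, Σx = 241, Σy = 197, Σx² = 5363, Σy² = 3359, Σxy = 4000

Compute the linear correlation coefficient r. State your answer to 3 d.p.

r = (nΣxy − ΣxΣy) / √[(nΣx² − (Σx)²)(nΣy² − (Σy)²)]
Numerator: 12×4000 − 241×197 = 523
Denominator: √[(64356 − 58081)(40308 − 38809)] = √[6275 × 1499] = 3066.9570
r = 523 / 3066.9570 ≈ 0.171

0.171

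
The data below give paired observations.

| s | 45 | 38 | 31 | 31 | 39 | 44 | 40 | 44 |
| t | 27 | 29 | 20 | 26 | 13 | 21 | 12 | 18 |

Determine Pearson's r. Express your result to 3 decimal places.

-0.114

n = 8, Σs = 312, Σt = 166, Σs² = 12384, Σt² = 3724, Σst = 6446
nΣst − ΣsΣt = 51568 − 51792 = -224
nΣs² − (Σs)² = 99072 − 97344 = 1728; nΣt² − (Σt)² = 29792 − 27556 = 2236
r = -224 / √(1728 × 2236) = -224 / 1965.6571 ≈ -0.114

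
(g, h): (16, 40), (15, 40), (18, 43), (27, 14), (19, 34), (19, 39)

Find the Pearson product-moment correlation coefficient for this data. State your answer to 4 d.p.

n = 6, Σg = 114, Σh = 210, Σg² = 2256, Σh² = 7922, Σgh = 3779
nΣgh − ΣgΣh = 22674 − 23940 = -1266
nΣg² − (Σg)² = 13536 − 12996 = 540; nΣh² − (Σh)² = 47532 − 44100 = 3432
r = -1266 / √(540 × 3432) = -1266 / 1361.3523 ≈ -0.9300

-0.9300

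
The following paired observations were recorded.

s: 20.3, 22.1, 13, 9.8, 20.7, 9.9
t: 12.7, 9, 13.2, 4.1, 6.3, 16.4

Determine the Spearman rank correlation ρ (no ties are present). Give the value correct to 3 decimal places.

Rank s: 4, 6, 3, 1, 5, 2
Rank t: 4, 3, 5, 1, 2, 6
d = rank(s) − rank(t): 0, 3, -2, 0, 3, -4; Σd² = 38
ρ = 1 − 6Σd² / [n(n²−1)] = 1 − 6×38 / (6×35) = 1 − 228/210 ≈ -0.086

-0.086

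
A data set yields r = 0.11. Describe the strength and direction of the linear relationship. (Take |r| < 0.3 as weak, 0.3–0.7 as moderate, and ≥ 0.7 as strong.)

weak positive

r = 0.11 > 0 so the relationship is positive.
|r| = 0.11, which falls in the weak range.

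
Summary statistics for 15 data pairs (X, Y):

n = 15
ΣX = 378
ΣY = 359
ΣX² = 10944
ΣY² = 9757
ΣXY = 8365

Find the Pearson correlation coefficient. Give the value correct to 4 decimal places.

r = (nΣXY − ΣXΣY) / √[(nΣX² − (ΣX)²)(nΣY² − (ΣY)²)]
Numerator: 15×8365 − 378×359 = -10227
Denominator: √[(164160 − 142884)(146355 − 128881)] = √[21276 × 17474] = 19281.5151
r = -10227 / 19281.5151 ≈ -0.5304

-0.5304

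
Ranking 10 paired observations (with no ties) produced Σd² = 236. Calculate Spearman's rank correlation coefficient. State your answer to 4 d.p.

ρ = 1 − 6Σd² / [n(n²−1)] = 1 − 6×236 / (10×99)
  = 1 − 1416/990 = 1 − 1.43030 ≈ -0.4303

-0.4303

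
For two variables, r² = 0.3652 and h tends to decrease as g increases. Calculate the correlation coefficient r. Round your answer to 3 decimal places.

|r| = √0.3652 = 0.604
The association is negative, so r = −0.604.

-0.604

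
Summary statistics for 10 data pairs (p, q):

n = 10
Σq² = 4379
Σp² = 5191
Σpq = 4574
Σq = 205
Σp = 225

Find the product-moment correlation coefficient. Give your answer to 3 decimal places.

-0.256

r = (nΣpq − ΣpΣq) / √[(nΣp² − (Σp)²)(nΣq² − (Σq)²)]
Numerator: 10×4574 − 225×205 = -385
Denominator: √[(51910 − 50625)(43790 − 42025)] = √[1285 × 1765] = 1505.9963
r = -385 / 1505.9963 ≈ -0.256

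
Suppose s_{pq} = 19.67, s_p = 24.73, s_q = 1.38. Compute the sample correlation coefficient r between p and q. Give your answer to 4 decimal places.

r = Cov(p,q) / (s_p · s_q) = 19.67 / (24.73 × 1.38)
  = 19.67 / 34.1274 ≈ 0.5764

0.5764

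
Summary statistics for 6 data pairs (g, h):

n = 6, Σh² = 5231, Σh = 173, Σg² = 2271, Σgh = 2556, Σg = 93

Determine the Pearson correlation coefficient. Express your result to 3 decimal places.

r = (nΣgh − ΣgΣh) / √[(nΣg² − (Σg)²)(nΣh² − (Σh)²)]
Numerator: 6×2556 − 93×173 = -753
Denominator: √[(13626 − 8649)(31386 − 29929)] = √[4977 × 1457] = 2692.8589
r = -753 / 2692.8589 ≈ -0.280

-0.280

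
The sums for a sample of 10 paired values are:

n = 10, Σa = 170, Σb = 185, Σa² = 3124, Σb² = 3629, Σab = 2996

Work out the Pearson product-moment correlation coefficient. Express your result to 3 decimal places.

r = (nΣab − ΣaΣb) / √[(nΣa² − (Σa)²)(nΣb² − (Σb)²)]
Numerator: 10×2996 − 170×185 = -1490
Denominator: √[(31240 − 28900)(36290 − 34225)] = √[2340 × 2065] = 2198.2038
r = -1490 / 2198.2038 ≈ -0.678

-0.678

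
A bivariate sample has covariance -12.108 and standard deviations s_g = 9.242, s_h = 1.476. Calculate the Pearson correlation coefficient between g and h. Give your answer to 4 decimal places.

r = Cov(g,h) / (s_g · s_h) = -12.108 / (9.242 × 1.476)
  = -12.108 / 13.6412 ≈ -0.8876

-0.8876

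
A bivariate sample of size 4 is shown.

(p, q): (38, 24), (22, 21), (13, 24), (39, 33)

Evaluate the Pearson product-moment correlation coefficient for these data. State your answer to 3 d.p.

0.592

n = 4, Σp = 112, Σq = 102, Σp² = 3618, Σq² = 2682, Σpq = 2973
nΣpq − ΣpΣq = 11892 − 11424 = 468
nΣp² − (Σp)² = 14472 − 12544 = 1928; nΣq² − (Σq)² = 10728 − 10404 = 324
r = 468 / √(1928 × 324) = 468 / 790.3619 ≈ 0.592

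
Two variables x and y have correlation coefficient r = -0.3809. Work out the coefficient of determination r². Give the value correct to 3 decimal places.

r² = (-0.3809)² = 0.145

0.145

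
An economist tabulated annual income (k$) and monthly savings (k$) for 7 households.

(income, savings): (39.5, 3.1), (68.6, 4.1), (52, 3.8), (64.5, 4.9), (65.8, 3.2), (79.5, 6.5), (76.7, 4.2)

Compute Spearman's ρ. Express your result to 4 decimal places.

0.7143

Rank income: 1, 5, 2, 3, 4, 7, 6
Rank savings: 1, 4, 3, 6, 2, 7, 5
d = rank(income) − rank(savings): 0, 1, -1, -3, 2, 0, 1; Σd² = 16
ρ = 1 − 6Σd² / [n(n²−1)] = 1 − 6×16 / (7×48) = 1 − 96/336 ≈ 0.7143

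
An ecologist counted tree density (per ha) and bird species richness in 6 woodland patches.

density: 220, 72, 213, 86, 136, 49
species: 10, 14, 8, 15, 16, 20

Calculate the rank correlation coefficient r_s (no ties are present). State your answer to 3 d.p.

Rank density: 6, 2, 5, 3, 4, 1
Rank species: 2, 3, 1, 4, 5, 6
d = rank(density) − rank(species): 4, -1, 4, -1, -1, -5; Σd² = 60
ρ = 1 − 6Σd² / [n(n²−1)] = 1 − 6×60 / (6×35) = 1 − 360/210 ≈ -0.714

-0.714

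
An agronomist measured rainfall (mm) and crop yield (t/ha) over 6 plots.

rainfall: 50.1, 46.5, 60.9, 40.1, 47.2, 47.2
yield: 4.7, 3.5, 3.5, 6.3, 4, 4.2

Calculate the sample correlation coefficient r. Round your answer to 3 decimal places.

n = 6, Σx = 292, Σy = 26.2, Σx² = 14444.76, Σy² = 119.92, Σxy = 1251.04
nΣxy − ΣxΣy = 7506.24 − 7650.4 = -144.16
nΣx² − (Σx)² = 86668.56 − 85264 = 1404.56; nΣy² − (Σy)² = 719.52 − 686.44 = 33.08
r = -144.16 / √(1404.56 × 33.08) = -144.16 / 215.5524 ≈ -0.669

-0.669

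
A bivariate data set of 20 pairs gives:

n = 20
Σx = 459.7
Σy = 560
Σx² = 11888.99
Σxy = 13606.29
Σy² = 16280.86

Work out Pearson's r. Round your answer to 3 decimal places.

0.824

r = (nΣxy − ΣxΣy) / √[(nΣx² − (Σx)²)(nΣy² − (Σy)²)]
Numerator: 20×13606.29 − 459.7×560 = 14693.8
Denominator: √[(237779.8 − 211324.09)(325617.2 − 313600)] = √[26455.71 × 12017.2] = 17830.4111
r = 14693.8 / 17830.4111 ≈ 0.824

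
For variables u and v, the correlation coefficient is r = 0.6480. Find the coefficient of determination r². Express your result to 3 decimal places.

0.420

r² = (0.6480)² = 0.420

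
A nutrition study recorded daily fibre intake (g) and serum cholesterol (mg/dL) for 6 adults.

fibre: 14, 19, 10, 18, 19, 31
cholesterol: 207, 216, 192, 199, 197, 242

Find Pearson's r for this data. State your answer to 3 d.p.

n = 6, Σx = 111, Σy = 1253, Σx² = 2303, Σy² = 263343, Σxy = 23749
nΣxy − ΣxΣy = 142494 − 139083 = 3411
nΣx² − (Σx)² = 13818 − 12321 = 1497; nΣy² − (Σy)² = 1580058 − 1570009 = 10049
r = 3411 / √(1497 × 10049) = 3411 / 3878.5762 ≈ 0.879

0.879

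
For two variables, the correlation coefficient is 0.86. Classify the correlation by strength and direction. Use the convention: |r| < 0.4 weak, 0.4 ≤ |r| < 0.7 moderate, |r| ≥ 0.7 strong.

strong positive

r = 0.86 > 0 so the relationship is positive.
|r| = 0.86, which falls in the strong range.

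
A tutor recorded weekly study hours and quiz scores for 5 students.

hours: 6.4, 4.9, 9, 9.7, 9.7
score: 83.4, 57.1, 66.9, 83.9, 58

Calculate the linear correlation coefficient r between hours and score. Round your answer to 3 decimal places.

n = 5, Σx = 39.7, Σy = 349.3, Σx² = 334.15, Σy² = 25094.79, Σxy = 2792.08
nΣxy − ΣxΣy = 13960.4 − 13867.21 = 93.19
nΣx² − (Σx)² = 1670.75 − 1576.09 = 94.66; nΣy² − (Σy)² = 125473.95 − 122010.49 = 3463.46
r = 93.19 / √(94.66 × 3463.46) = 93.19 / 572.5829 ≈ 0.163

0.163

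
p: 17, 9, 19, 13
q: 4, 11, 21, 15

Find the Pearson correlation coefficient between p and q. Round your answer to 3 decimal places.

n = 4, Σp = 58, Σq = 51, Σp² = 900, Σq² = 803, Σpq = 761
nΣpq − ΣpΣq = 3044 − 2958 = 86
nΣp² − (Σp)² = 3600 − 3364 = 236; nΣq² − (Σq)² = 3212 − 2601 = 611
r = 86 / √(236 × 611) = 86 / 379.7315 ≈ 0.226

0.226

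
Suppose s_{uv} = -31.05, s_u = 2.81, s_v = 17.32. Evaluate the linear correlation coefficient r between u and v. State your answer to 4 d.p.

-0.6380

r = Cov(u,v) / (s_u · s_v) = -31.05 / (2.81 × 17.32)
  = -31.05 / 48.6692 ≈ -0.6380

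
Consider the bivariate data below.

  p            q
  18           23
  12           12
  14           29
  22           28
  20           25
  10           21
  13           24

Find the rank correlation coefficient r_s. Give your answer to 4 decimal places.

0.6786

Rank p: 5, 2, 4, 7, 6, 1, 3
Rank q: 3, 1, 7, 6, 5, 2, 4
d = rank(p) − rank(q): 2, 1, -3, 1, 1, -1, -1; Σd² = 18
ρ = 1 − 6Σd² / [n(n²−1)] = 1 − 6×18 / (7×48) = 1 − 108/336 ≈ 0.6786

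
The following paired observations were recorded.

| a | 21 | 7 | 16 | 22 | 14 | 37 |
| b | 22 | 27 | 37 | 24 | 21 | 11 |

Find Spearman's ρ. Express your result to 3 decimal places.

Rank a: 4, 1, 3, 5, 2, 6
Rank b: 3, 5, 6, 4, 2, 1
d = rank(a) − rank(b): 1, -4, -3, 1, 0, 5; Σd² = 52
ρ = 1 − 6Σd² / [n(n²−1)] = 1 − 6×52 / (6×35) = 1 − 312/210 ≈ -0.486

-0.486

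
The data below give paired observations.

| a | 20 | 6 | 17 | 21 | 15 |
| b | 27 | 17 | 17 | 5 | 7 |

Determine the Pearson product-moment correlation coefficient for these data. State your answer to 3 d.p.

-0.058

n = 5, Σa = 79, Σb = 73, Σa² = 1391, Σb² = 1381, Σab = 1141
nΣab − ΣaΣb = 5705 − 5767 = -62
nΣa² − (Σa)² = 6955 − 6241 = 714; nΣb² − (Σb)² = 6905 − 5329 = 1576
r = -62 / √(714 × 1576) = -62 / 1060.7846 ≈ -0.058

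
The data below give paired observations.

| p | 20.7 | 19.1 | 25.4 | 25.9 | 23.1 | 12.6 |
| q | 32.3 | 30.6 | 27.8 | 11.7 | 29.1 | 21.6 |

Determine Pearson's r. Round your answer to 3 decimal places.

n = 6, Σp = 126.8, Σq = 153.1, Σp² = 2801.64, Σq² = 4202.75, Σpq = 3206.59
nΣpq − ΣpΣq = 19239.54 − 19413.08 = -173.54
nΣp² − (Σp)² = 16809.84 − 16078.24 = 731.6; nΣq² − (Σq)² = 25216.5 − 23439.61 = 1776.89
r = -173.54 / √(731.6 × 1776.89) = -173.54 / 1140.1635 ≈ -0.152

-0.152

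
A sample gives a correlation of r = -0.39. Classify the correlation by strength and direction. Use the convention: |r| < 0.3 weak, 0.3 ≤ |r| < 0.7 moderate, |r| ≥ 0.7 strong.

r = -0.39 < 0 so the relationship is negative.
|r| = 0.39, which falls in the moderate range.

moderate negative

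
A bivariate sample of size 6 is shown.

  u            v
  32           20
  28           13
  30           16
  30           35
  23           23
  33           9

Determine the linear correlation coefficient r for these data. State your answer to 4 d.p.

n = 6, Σu = 176, Σv = 116, Σu² = 5226, Σv² = 2660, Σuv = 3360
nΣuv − ΣuΣv = 20160 − 20416 = -256
nΣu² − (Σu)² = 31356 − 30976 = 380; nΣv² − (Σv)² = 15960 − 13456 = 2504
r = -256 / √(380 × 2504) = -256 / 975.4589 ≈ -0.2624

-0.2624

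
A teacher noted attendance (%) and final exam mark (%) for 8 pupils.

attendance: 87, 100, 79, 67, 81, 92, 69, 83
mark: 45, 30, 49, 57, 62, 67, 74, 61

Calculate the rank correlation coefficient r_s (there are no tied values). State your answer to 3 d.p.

-0.357

Rank attendance: 6, 8, 3, 1, 4, 7, 2, 5
Rank mark: 2, 1, 3, 4, 6, 7, 8, 5
d = rank(attendance) − rank(mark): 4, 7, 0, -3, -2, 0, -6, 0; Σd² = 114
ρ = 1 − 6Σd² / [n(n²−1)] = 1 − 6×114 / (8×63) = 1 − 684/504 ≈ -0.357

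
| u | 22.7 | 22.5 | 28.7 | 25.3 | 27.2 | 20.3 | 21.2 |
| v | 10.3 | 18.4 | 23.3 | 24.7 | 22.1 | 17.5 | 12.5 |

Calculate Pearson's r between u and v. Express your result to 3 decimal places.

n = 7, Σu = 167.9, Σv = 128.8, Σu² = 4086.69, Σv² = 2548.54, Σuv = 3162.8
nΣuv − ΣuΣv = 22139.6 − 21625.52 = 514.08
nΣu² − (Σu)² = 28606.83 − 28190.41 = 416.42; nΣv² − (Σv)² = 17839.78 − 16589.44 = 1250.34
r = 514.08 / √(416.42 × 1250.34) = 514.08 / 721.5723 ≈ 0.712

0.712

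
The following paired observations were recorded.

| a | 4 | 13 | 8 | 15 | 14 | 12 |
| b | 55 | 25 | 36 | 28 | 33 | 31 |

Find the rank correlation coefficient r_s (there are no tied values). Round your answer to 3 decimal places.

-0.714

Rank a: 1, 4, 2, 6, 5, 3
Rank b: 6, 1, 5, 2, 4, 3
d = rank(a) − rank(b): -5, 3, -3, 4, 1, 0; Σd² = 60
ρ = 1 − 6Σd² / [n(n²−1)] = 1 − 6×60 / (6×35) = 1 − 360/210 ≈ -0.714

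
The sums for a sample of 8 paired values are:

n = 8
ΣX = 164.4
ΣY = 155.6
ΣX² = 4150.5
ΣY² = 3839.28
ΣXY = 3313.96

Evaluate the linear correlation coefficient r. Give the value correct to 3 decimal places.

r = (nΣXY − ΣXΣY) / √[(nΣX² − (ΣX)²)(nΣY² − (ΣY)²)]
Numerator: 8×3313.96 − 164.4×155.6 = 931.04
Denominator: √[(33204 − 27027.36)(30714.24 − 24211.36)] = √[6176.64 × 6502.88] = 6337.6611
r = 931.04 / 6337.6611 ≈ 0.147

0.147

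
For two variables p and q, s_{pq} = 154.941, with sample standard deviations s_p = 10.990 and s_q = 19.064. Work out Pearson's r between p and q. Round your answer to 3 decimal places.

0.740

r = Cov(p,q) / (s_p · s_q) = 154.941 / (10.990 × 19.064)
  = 154.941 / 209.5134 ≈ 0.740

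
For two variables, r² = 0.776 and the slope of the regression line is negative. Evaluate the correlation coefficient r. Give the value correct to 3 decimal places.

-0.881

|r| = √0.776 = 0.881
The association is negative, so r = −0.881.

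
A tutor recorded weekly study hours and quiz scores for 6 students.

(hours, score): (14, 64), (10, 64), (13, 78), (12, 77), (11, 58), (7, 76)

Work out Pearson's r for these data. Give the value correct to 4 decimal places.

n = 6, Σx = 67, Σy = 417, Σx² = 779, Σy² = 29345, Σxy = 4644
nΣxy − ΣxΣy = 27864 − 27939 = -75
nΣx² − (Σx)² = 4674 − 4489 = 185; nΣy² − (Σy)² = 176070 − 173889 = 2181
r = -75 / √(185 × 2181) = -75 / 635.2047 ≈ -0.1181

-0.1181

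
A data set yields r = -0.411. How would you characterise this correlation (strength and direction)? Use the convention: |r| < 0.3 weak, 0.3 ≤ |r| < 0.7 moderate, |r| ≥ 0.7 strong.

r = -0.411 < 0 so the relationship is negative.
|r| = 0.411, which falls in the moderate range.

moderate negative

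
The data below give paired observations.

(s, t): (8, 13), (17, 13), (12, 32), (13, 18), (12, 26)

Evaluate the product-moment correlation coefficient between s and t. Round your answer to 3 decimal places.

-0.091

n = 5, Σs = 62, Σt = 102, Σs² = 810, Σt² = 2362, Σst = 1255
nΣst − ΣsΣt = 6275 − 6324 = -49
nΣs² − (Σs)² = 4050 − 3844 = 206; nΣt² − (Σt)² = 11810 − 10404 = 1406
r = -49 / √(206 × 1406) = -49 / 538.1784 ≈ -0.091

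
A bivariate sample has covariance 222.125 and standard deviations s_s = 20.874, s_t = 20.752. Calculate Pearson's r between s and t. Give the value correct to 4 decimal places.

r = Cov(s,t) / (s_s · s_t) = 222.125 / (20.874 × 20.752)
  = 222.125 / 433.1772 ≈ 0.5128

0.5128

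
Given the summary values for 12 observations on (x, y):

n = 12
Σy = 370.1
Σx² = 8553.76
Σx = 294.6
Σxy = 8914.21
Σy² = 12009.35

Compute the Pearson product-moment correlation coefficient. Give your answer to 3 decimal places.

-0.194

r = (nΣxy − ΣxΣy) / √[(nΣx² − (Σx)²)(nΣy² − (Σy)²)]
Numerator: 12×8914.21 − 294.6×370.1 = -2060.94
Denominator: √[(102645.12 − 86789.16)(144112.2 − 136974.01)] = √[15855.96 × 7138.19] = 10638.7431
r = -2060.94 / 10638.7431 ≈ -0.194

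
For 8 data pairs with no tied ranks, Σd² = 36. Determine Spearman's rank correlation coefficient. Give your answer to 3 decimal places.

0.571

ρ = 1 − 6Σd² / [n(n²−1)] = 1 − 6×36 / (8×63)
  = 1 − 216/504 = 1 − 0.4286 ≈ 0.571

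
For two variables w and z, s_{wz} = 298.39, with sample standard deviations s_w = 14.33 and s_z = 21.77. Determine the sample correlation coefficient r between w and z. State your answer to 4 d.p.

0.9565

r = Cov(w,z) / (s_w · s_z) = 298.39 / (14.33 × 21.77)
  = 298.39 / 311.9641 ≈ 0.9565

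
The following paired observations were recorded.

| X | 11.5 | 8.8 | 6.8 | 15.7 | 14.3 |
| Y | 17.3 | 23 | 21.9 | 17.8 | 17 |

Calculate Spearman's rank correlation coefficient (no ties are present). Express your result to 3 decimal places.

Rank X: 3, 2, 1, 5, 4
Rank Y: 2, 5, 4, 3, 1
d = rank(X) − rank(Y): 1, -3, -3, 2, 3; Σd² = 32
ρ = 1 − 6Σd² / [n(n²−1)] = 1 − 6×32 / (5×24) = 1 − 192/120 ≈ -0.600

-0.600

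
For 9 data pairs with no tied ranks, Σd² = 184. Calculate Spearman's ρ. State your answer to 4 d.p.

-0.5333

ρ = 1 − 6Σd² / [n(n²−1)] = 1 − 6×184 / (9×80)
  = 1 − 1104/720 = 1 − 1.53333 ≈ -0.5333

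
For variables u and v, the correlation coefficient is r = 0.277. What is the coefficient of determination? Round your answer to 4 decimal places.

0.0767

r² = (0.277)² = 0.0767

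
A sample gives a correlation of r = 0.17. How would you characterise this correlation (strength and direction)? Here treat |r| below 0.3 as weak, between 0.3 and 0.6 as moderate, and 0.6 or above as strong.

weak positive

r = 0.17 > 0 so the relationship is positive.
|r| = 0.17, which falls in the weak range.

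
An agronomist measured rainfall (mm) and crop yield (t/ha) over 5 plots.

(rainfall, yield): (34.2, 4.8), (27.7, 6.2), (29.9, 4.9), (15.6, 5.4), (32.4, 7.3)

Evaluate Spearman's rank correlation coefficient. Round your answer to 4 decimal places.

Rank rainfall: 5, 2, 3, 1, 4
Rank yield: 1, 4, 2, 3, 5
d = rank(rainfall) − rank(yield): 4, -2, 1, -2, -1; Σd² = 26
ρ = 1 − 6Σd² / [n(n²−1)] = 1 − 6×26 / (5×24) = 1 − 156/120 ≈ -0.3000

-0.3000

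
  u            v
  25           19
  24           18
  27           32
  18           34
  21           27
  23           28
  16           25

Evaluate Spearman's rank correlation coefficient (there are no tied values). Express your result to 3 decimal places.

Rank u: 6, 5, 7, 2, 3, 4, 1
Rank v: 2, 1, 6, 7, 4, 5, 3
d = rank(u) − rank(v): 4, 4, 1, -5, -1, -1, -2; Σd² = 64
ρ = 1 − 6Σd² / [n(n²−1)] = 1 − 6×64 / (7×48) = 1 − 384/336 ≈ -0.143

-0.143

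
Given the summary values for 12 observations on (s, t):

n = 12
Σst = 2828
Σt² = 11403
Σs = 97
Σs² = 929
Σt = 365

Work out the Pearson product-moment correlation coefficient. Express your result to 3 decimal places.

r = (nΣst − ΣsΣt) / √[(nΣs² − (Σs)²)(nΣt² − (Σt)²)]
Numerator: 12×2828 − 97×365 = -1469
Denominator: √[(11148 − 9409)(136836 − 133225)] = √[1739 × 3611] = 2505.8988
r = -1469 / 2505.8988 ≈ -0.586

-0.586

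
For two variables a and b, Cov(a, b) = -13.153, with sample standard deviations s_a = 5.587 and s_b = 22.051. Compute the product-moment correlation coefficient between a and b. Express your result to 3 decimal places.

r = Cov(a,b) / (s_a · s_b) = -13.153 / (5.587 × 22.051)
  = -13.153 / 123.1989 ≈ -0.107

-0.107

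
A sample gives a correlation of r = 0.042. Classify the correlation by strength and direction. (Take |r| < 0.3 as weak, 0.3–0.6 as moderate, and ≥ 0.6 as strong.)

weak positive

r = 0.042 > 0 so the relationship is positive.
|r| = 0.042, which falls in the weak range.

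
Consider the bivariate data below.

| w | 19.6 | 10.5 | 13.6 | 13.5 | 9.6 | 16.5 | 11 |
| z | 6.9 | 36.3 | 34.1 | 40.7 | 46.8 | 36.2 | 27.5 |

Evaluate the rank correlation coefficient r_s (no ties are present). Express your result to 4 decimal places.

-0.6786

Rank w: 7, 2, 5, 4, 1, 6, 3
Rank z: 1, 5, 3, 6, 7, 4, 2
d = rank(w) − rank(z): 6, -3, 2, -2, -6, 2, 1; Σd² = 94
ρ = 1 − 6Σd² / [n(n²−1)] = 1 − 6×94 / (7×48) = 1 − 564/336 ≈ -0.6786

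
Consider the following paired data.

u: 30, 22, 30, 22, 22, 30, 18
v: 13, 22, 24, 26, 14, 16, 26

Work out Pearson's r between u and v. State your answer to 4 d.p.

n = 7, Σu = 174, Σv = 141, Σu² = 4476, Σv² = 3033, Σuv = 3422
nΣuv − ΣuΣv = 23954 − 24534 = -580
nΣu² − (Σu)² = 31332 − 30276 = 1056; nΣv² − (Σv)² = 21231 − 19881 = 1350
r = -580 / √(1056 × 1350) = -580 / 1193.9849 ≈ -0.4858

-0.4858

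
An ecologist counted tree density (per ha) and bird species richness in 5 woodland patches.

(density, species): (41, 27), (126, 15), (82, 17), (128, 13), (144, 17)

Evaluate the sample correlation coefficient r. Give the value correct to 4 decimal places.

n = 5, Σx = 521, Σy = 89, Σx² = 61401, Σy² = 1701, Σxy = 8503
nΣxy − ΣxΣy = 42515 − 46369 = -3854
nΣx² − (Σx)² = 307005 − 271441 = 35564; nΣy² − (Σy)² = 8505 − 7921 = 584
r = -3854 / √(35564 × 584) = -3854 / 4557.3431 ≈ -0.8457

-0.8457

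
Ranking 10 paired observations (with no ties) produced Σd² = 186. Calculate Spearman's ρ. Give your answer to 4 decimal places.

-0.1273

ρ = 1 − 6Σd² / [n(n²−1)] = 1 − 6×186 / (10×99)
  = 1 − 1116/990 = 1 − 1.12727 ≈ -0.1273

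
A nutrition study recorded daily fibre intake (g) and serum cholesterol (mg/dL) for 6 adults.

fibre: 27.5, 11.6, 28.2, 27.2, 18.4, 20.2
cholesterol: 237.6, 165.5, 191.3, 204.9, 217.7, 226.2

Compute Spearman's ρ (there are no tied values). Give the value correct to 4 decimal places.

Rank fibre: 5, 1, 6, 4, 2, 3
Rank cholesterol: 6, 1, 2, 3, 4, 5
d = rank(fibre) − rank(cholesterol): -1, 0, 4, 1, -2, -2; Σd² = 26
ρ = 1 − 6Σd² / [n(n²−1)] = 1 − 6×26 / (6×35) = 1 − 156/210 ≈ 0.2571

0.2571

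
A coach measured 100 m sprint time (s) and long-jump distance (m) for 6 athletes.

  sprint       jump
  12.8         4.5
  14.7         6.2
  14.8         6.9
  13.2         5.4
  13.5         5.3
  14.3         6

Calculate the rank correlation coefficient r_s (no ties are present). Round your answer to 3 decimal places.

Rank sprint: 1, 5, 6, 2, 3, 4
Rank jump: 1, 5, 6, 3, 2, 4
d = rank(sprint) − rank(jump): 0, 0, 0, -1, 1, 0; Σd² = 2
ρ = 1 − 6Σd² / [n(n²−1)] = 1 − 6×2 / (6×35) = 1 − 12/210 ≈ 0.943

0.943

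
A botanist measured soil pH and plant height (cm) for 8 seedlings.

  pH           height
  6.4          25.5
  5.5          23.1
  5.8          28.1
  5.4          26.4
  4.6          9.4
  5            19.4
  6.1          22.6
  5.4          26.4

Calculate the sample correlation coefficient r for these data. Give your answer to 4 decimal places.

0.6995

n = 8, Σx = 44.2, Σy = 180.9, Σx² = 246.54, Σy² = 4342.87, Σxy = 1016.45
nΣxy − ΣxΣy = 8131.6 − 7995.78 = 135.82
nΣx² − (Σx)² = 1972.32 − 1953.64 = 18.68; nΣy² − (Σy)² = 34742.96 − 32724.81 = 2018.15
r = 135.82 / √(18.68 × 2018.15) = 135.82 / 194.1624 ≈ 0.6995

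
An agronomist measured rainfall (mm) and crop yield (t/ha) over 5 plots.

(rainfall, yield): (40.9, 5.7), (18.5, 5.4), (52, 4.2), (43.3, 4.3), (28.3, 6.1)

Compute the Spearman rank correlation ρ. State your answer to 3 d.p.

-0.700

Rank rainfall: 3, 1, 5, 4, 2
Rank yield: 4, 3, 1, 2, 5
d = rank(rainfall) − rank(yield): -1, -2, 4, 2, -3; Σd² = 34
ρ = 1 − 6Σd² / [n(n²−1)] = 1 − 6×34 / (5×24) = 1 − 204/120 ≈ -0.700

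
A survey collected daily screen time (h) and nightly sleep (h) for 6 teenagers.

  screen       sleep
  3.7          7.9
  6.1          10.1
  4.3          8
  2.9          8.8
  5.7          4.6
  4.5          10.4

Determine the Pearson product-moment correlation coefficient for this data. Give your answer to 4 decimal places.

-0.1575

n = 6, Σx = 27.2, Σy = 49.8, Σx² = 130.54, Σy² = 435.18, Σxy = 223.78
nΣxy − ΣxΣy = 1342.68 − 1354.56 = -11.88
nΣx² − (Σx)² = 783.24 − 739.84 = 43.4; nΣy² − (Σy)² = 2611.08 − 2480.04 = 131.04
r = -11.88 / √(43.4 × 131.04) = -11.88 / 75.4131 ≈ -0.1575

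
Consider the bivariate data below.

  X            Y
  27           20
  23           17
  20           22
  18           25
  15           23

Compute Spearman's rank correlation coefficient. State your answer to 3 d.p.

Rank X: 5, 4, 3, 2, 1
Rank Y: 2, 1, 3, 5, 4
d = rank(X) − rank(Y): 3, 3, 0, -3, -3; Σd² = 36
ρ = 1 − 6Σd² / [n(n²−1)] = 1 − 6×36 / (5×24) = 1 − 216/120 ≈ -0.800

-0.800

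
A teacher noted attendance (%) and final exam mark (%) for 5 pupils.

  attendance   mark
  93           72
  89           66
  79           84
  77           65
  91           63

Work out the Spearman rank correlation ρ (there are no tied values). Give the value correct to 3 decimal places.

0.000

Rank attendance: 5, 3, 2, 1, 4
Rank mark: 4, 3, 5, 2, 1
d = rank(attendance) − rank(mark): 1, 0, -3, -1, 3; Σd² = 20
ρ = 1 − 6Σd² / [n(n²−1)] = 1 − 6×20 / (5×24) = 1 − 120/120 ≈ 0.000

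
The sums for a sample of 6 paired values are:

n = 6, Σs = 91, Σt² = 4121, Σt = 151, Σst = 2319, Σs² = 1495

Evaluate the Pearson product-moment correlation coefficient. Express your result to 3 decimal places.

r = (nΣst − ΣsΣt) / √[(nΣs² − (Σs)²)(nΣt² − (Σt)²)]
Numerator: 6×2319 − 91×151 = 173
Denominator: √[(8970 − 8281)(24726 − 22801)] = √[689 × 1925] = 1151.6618
r = 173 / 1151.6618 ≈ 0.150

0.150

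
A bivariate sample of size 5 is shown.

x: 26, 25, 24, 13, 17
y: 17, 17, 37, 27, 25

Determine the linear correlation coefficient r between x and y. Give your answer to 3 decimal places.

n = 5, Σx = 105, Σy = 123, Σx² = 2335, Σy² = 3301, Σxy = 2531
nΣxy − ΣxΣy = 12655 − 12915 = -260
nΣx² − (Σx)² = 11675 − 11025 = 650; nΣy² − (Σy)² = 16505 − 15129 = 1376
r = -260 / √(650 × 1376) = -260 / 945.7272 ≈ -0.275

-0.275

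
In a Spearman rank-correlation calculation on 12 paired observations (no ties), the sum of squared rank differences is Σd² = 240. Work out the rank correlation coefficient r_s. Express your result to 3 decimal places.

ρ = 1 − 6Σd² / [n(n²−1)] = 1 − 6×240 / (12×143)
  = 1 − 1440/1716 = 1 − 0.8392 ≈ 0.161

0.161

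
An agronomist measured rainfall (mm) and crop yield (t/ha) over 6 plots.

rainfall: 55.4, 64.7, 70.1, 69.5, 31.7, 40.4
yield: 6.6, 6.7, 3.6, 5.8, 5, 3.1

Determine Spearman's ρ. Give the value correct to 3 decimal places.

0.143

Rank rainfall: 3, 4, 6, 5, 1, 2
Rank yield: 5, 6, 2, 4, 3, 1
d = rank(rainfall) − rank(yield): -2, -2, 4, 1, -2, 1; Σd² = 30
ρ = 1 − 6Σd² / [n(n²−1)] = 1 − 6×30 / (6×35) = 1 − 180/210 ≈ 0.143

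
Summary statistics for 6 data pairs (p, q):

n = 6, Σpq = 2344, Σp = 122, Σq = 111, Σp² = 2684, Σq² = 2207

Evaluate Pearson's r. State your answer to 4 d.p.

0.4924

r = (nΣpq − ΣpΣq) / √[(nΣp² − (Σp)²)(nΣq² − (Σq)²)]
Numerator: 6×2344 − 122×111 = 522
Denominator: √[(16104 − 14884)(13242 − 12321)] = √[1220 × 921] = 1060.0094
r = 522 / 1060.0094 ≈ 0.4924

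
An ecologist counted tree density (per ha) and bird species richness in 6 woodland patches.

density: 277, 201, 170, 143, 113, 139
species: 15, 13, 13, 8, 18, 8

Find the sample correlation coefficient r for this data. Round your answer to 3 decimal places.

n = 6, Σx = 1043, Σy = 75, Σx² = 198569, Σy² = 1015, Σxy = 13268
nΣxy − ΣxΣy = 79608 − 78225 = 1383
nΣx² − (Σx)² = 1191414 − 1087849 = 103565; nΣy² − (Σy)² = 6090 − 5625 = 465
r = 1383 / √(103565 × 465) = 1383 / 6939.5767 ≈ 0.199

0.199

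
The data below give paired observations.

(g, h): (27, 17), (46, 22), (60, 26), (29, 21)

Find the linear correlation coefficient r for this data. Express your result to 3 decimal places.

n = 4, Σg = 162, Σh = 86, Σg² = 7286, Σh² = 1890, Σgh = 3640
nΣgh − ΣgΣh = 14560 − 13932 = 628
nΣg² − (Σg)² = 29144 − 26244 = 2900; nΣh² − (Σh)² = 7560 − 7396 = 164
r = 628 / √(2900 × 164) = 628 / 689.6376 ≈ 0.911

0.911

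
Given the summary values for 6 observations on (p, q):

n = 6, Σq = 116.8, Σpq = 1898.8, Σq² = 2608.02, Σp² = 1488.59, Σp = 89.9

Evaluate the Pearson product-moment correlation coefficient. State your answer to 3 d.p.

0.684

r = (nΣpq − ΣpΣq) / √[(nΣp² − (Σp)²)(nΣq² − (Σq)²)]
Numerator: 6×1898.8 − 89.9×116.8 = 892.48
Denominator: √[(8931.54 − 8082.01)(15648.12 − 13642.24)] = √[849.53 × 2005.88] = 1305.3947
r = 892.48 / 1305.3947 ≈ 0.684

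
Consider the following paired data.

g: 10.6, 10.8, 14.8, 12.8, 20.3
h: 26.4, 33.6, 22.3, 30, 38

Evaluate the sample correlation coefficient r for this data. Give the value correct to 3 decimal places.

0.462

n = 5, Σg = 69.3, Σh = 150.3, Σg² = 1023.97, Σh² = 4667.21, Σgh = 2128.16
nΣgh − ΣgΣh = 10640.8 − 10415.79 = 225.01
nΣg² − (Σg)² = 5119.85 − 4802.49 = 317.36; nΣh² − (Σh)² = 23336.05 − 22590.09 = 745.96
r = 225.01 / √(317.36 × 745.96) = 225.01 / 486.5572 ≈ 0.462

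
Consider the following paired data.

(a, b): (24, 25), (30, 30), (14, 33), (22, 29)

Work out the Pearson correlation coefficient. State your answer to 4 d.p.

-0.4962

n = 4, Σa = 90, Σb = 117, Σa² = 2156, Σb² = 3455, Σab = 2600
nΣab − ΣaΣb = 10400 − 10530 = -130
nΣa² − (Σa)² = 8624 − 8100 = 524; nΣb² − (Σb)² = 13820 − 13689 = 131
r = -130 / √(524 × 131) = -130 / 262.0000 ≈ -0.4962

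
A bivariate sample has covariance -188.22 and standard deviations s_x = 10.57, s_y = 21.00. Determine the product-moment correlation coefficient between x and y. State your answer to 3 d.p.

r = Cov(x,y) / (s_x · s_y) = -188.22 / (10.57 × 21.00)
  = -188.22 / 221.9700 ≈ -0.848

-0.848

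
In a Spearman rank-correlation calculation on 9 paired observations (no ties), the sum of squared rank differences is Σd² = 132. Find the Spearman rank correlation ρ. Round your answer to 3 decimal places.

-0.100

ρ = 1 − 6Σd² / [n(n²−1)] = 1 − 6×132 / (9×80)
  = 1 − 792/720 = 1 − 1.1000 ≈ -0.100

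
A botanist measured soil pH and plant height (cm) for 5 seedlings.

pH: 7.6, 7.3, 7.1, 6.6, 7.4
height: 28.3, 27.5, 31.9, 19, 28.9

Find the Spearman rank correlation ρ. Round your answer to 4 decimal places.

Rank pH: 5, 3, 2, 1, 4
Rank height: 3, 2, 5, 1, 4
d = rank(pH) − rank(height): 2, 1, -3, 0, 0; Σd² = 14
ρ = 1 − 6Σd² / [n(n²−1)] = 1 − 6×14 / (5×24) = 1 − 84/120 ≈ 0.3000

0.3000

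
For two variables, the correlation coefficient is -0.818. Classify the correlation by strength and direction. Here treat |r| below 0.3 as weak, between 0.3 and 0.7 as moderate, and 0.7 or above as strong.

strong negative

r = -0.818 < 0 so the relationship is negative.
|r| = 0.818, which falls in the strong range.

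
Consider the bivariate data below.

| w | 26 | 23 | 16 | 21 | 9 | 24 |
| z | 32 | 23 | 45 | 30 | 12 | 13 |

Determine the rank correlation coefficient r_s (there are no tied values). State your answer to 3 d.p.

0.200

Rank w: 6, 4, 2, 3, 1, 5
Rank z: 5, 3, 6, 4, 1, 2
d = rank(w) − rank(z): 1, 1, -4, -1, 0, 3; Σd² = 28
ρ = 1 − 6Σd² / [n(n²−1)] = 1 − 6×28 / (6×35) = 1 − 168/210 ≈ 0.200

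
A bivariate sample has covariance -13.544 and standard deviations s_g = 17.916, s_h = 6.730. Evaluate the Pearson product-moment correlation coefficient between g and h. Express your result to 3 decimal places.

r = Cov(g,h) / (s_g · s_h) = -13.544 / (17.916 × 6.730)
  = -13.544 / 120.5747 ≈ -0.112

-0.112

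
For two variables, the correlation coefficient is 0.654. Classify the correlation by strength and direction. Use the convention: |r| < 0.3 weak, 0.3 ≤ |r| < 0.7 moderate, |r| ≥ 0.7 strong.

moderate positive

r = 0.654 > 0 so the relationship is positive.
|r| = 0.654, which falls in the moderate range.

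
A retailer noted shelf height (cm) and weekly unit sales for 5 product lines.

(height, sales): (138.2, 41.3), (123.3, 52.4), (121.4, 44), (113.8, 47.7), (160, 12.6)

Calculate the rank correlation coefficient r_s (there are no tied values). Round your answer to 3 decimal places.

Rank height: 4, 3, 2, 1, 5
Rank sales: 2, 5, 3, 4, 1
d = rank(height) − rank(sales): 2, -2, -1, -3, 4; Σd² = 34
ρ = 1 − 6Σd² / [n(n²−1)] = 1 − 6×34 / (5×24) = 1 − 204/120 ≈ -0.700

-0.700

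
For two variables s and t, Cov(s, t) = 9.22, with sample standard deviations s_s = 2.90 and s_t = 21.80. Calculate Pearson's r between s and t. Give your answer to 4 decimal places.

0.1458

r = Cov(s,t) / (s_s · s_t) = 9.22 / (2.90 × 21.80)
  = 9.22 / 63.2200 ≈ 0.1458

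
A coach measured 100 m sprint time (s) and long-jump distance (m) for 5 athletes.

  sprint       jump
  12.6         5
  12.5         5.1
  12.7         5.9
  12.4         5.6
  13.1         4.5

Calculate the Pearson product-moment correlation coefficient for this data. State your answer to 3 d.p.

-0.604

n = 5, Σx = 63.3, Σy = 26.1, Σx² = 801.67, Σy² = 137.43, Σxy = 330.07
nΣxy − ΣxΣy = 1650.35 − 1652.13 = -1.78
nΣx² − (Σx)² = 4008.35 − 4006.89 = 1.46; nΣy² − (Σy)² = 687.15 − 681.21 = 5.94
r = -1.78 / √(1.46 × 5.94) = -1.78 / 2.9449 ≈ -0.604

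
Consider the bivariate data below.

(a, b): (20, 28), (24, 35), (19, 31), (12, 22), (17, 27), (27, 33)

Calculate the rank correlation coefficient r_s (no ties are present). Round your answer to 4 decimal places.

Rank a: 4, 5, 3, 1, 2, 6
Rank b: 3, 6, 4, 1, 2, 5
d = rank(a) − rank(b): 1, -1, -1, 0, 0, 1; Σd² = 4
ρ = 1 − 6Σd² / [n(n²−1)] = 1 − 6×4 / (6×35) = 1 − 24/210 ≈ 0.8857

0.8857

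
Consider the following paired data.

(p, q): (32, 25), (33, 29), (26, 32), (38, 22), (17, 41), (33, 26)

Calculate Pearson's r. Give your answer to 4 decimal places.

-0.9717

n = 6, Σp = 179, Σq = 175, Σp² = 5611, Σq² = 5331, Σpq = 4980
nΣpq − ΣpΣq = 29880 − 31325 = -1445
nΣp² − (Σp)² = 33666 − 32041 = 1625; nΣq² − (Σq)² = 31986 − 30625 = 1361
r = -1445 / √(1625 × 1361) = -1445 / 1487.1533 ≈ -0.9717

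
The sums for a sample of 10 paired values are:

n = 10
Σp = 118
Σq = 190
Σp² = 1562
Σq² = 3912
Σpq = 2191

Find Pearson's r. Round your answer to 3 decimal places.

-0.225

r = (nΣpq − ΣpΣq) / √[(nΣp² − (Σp)²)(nΣq² − (Σq)²)]
Numerator: 10×2191 − 118×190 = -510
Denominator: √[(15620 − 13924)(39120 − 36100)] = √[1696 × 3020] = 2263.1659
r = -510 / 2263.1659 ≈ -0.225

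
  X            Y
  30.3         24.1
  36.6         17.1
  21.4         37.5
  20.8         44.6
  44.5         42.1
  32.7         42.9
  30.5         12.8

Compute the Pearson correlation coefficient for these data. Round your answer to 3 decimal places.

-0.143

n = 7, ΣX = 216.8, ΣY = 221.1, ΣX² = 7128.04, ΣY² = 8045.29, ΣXY = 6752.95
nΣXY − ΣXΣY = 47270.65 − 47934.48 = -663.83
nΣX² − (ΣX)² = 49896.28 − 47002.24 = 2894.04; nΣY² − (ΣY)² = 56317.03 − 48885.21 = 7431.82
r = -663.83 / √(2894.04 × 7431.82) = -663.83 / 4637.6701 ≈ -0.143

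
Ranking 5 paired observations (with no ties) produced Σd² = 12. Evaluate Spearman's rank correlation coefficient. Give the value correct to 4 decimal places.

0.4000

ρ = 1 − 6Σd² / [n(n²−1)] = 1 − 6×12 / (5×24)
  = 1 − 72/120 = 1 − 0.60000 ≈ 0.4000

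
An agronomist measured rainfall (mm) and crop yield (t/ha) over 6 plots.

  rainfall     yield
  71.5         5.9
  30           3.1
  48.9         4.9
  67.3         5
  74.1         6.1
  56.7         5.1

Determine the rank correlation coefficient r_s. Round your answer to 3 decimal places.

Rank rainfall: 5, 1, 2, 4, 6, 3
Rank yield: 5, 1, 2, 3, 6, 4
d = rank(rainfall) − rank(yield): 0, 0, 0, 1, 0, -1; Σd² = 2
ρ = 1 − 6Σd² / [n(n²−1)] = 1 − 6×2 / (6×35) = 1 − 12/210 ≈ 0.943

0.943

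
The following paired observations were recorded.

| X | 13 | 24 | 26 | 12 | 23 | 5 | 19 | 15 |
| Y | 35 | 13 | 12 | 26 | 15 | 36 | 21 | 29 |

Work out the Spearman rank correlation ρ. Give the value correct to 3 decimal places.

-0.929

Rank X: 3, 7, 8, 2, 6, 1, 5, 4
Rank Y: 7, 2, 1, 5, 3, 8, 4, 6
d = rank(X) − rank(Y): -4, 5, 7, -3, 3, -7, 1, -2; Σd² = 162
ρ = 1 − 6Σd² / [n(n²−1)] = 1 − 6×162 / (8×63) = 1 − 972/504 ≈ -0.929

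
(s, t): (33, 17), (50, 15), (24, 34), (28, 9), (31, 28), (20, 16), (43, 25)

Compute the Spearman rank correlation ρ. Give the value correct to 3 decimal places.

Rank s: 5, 7, 2, 3, 4, 1, 6
Rank t: 4, 2, 7, 1, 6, 3, 5
d = rank(s) − rank(t): 1, 5, -5, 2, -2, -2, 1; Σd² = 64
ρ = 1 − 6Σd² / [n(n²−1)] = 1 − 6×64 / (7×48) = 1 − 384/336 ≈ -0.143

-0.143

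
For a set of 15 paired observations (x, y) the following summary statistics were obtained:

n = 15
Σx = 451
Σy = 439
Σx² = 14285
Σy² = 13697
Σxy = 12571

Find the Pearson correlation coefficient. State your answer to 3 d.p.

-0.801

r = (nΣxy − ΣxΣy) / √[(nΣx² − (Σx)²)(nΣy² − (Σy)²)]
Numerator: 15×12571 − 451×439 = -9424
Denominator: √[(214275 − 203401)(205455 − 192721)] = √[10874 × 12734] = 11767.3071
r = -9424 / 11767.3071 ≈ -0.801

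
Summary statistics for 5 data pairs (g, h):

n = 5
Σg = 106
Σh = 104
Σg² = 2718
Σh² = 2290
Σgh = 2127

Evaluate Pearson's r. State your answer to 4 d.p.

-0.3184

r = (nΣgh − ΣgΣh) / √[(nΣg² − (Σg)²)(nΣh² − (Σh)²)]
Numerator: 5×2127 − 106×104 = -389
Denominator: √[(13590 − 11236)(11450 − 10816)] = √[2354 × 634] = 1221.6530
r = -389 / 1221.6530 ≈ -0.3184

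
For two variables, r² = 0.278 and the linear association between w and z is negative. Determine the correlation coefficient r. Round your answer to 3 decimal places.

|r| = √0.278 = 0.527
The association is negative, so r = −0.527.

-0.527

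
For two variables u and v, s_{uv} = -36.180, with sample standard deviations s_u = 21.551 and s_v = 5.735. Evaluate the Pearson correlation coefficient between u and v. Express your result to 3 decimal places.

r = Cov(u,v) / (s_u · s_v) = -36.180 / (21.551 × 5.735)
  = -36.180 / 123.5950 ≈ -0.293

-0.293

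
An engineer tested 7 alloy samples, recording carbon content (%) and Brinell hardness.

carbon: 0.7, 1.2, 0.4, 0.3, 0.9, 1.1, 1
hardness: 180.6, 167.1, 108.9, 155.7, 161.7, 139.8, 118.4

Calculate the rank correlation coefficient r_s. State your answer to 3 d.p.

Rank carbon: 3, 7, 2, 1, 4, 6, 5
Rank hardness: 7, 6, 1, 4, 5, 3, 2
d = rank(carbon) − rank(hardness): -4, 1, 1, -3, -1, 3, 3; Σd² = 46
ρ = 1 − 6Σd² / [n(n²−1)] = 1 − 6×46 / (7×48) = 1 − 276/336 ≈ 0.179

0.179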